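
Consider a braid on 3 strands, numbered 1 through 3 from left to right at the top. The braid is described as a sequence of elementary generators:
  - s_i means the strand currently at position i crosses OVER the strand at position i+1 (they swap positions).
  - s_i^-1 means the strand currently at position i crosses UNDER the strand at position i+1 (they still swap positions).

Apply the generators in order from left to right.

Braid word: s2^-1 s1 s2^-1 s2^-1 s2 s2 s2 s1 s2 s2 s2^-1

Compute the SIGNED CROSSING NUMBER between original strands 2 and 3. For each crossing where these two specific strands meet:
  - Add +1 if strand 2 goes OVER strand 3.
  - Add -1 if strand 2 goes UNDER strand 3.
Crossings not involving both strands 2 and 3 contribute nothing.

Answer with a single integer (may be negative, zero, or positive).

Answer: -2

Derivation:
Gen 1: 2 under 3. Both 2&3? yes. Contrib: -1. Sum: -1
Gen 2: crossing 1x3. Both 2&3? no. Sum: -1
Gen 3: crossing 1x2. Both 2&3? no. Sum: -1
Gen 4: crossing 2x1. Both 2&3? no. Sum: -1
Gen 5: crossing 1x2. Both 2&3? no. Sum: -1
Gen 6: crossing 2x1. Both 2&3? no. Sum: -1
Gen 7: crossing 1x2. Both 2&3? no. Sum: -1
Gen 8: 3 over 2. Both 2&3? yes. Contrib: -1. Sum: -2
Gen 9: crossing 3x1. Both 2&3? no. Sum: -2
Gen 10: crossing 1x3. Both 2&3? no. Sum: -2
Gen 11: crossing 3x1. Both 2&3? no. Sum: -2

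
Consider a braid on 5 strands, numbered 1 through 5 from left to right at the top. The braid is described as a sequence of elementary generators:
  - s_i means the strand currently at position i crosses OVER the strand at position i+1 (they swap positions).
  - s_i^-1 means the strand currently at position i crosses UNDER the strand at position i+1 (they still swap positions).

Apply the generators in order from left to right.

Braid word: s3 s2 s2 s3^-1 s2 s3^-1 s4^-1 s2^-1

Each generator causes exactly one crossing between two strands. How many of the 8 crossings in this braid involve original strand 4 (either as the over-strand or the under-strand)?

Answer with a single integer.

Answer: 6

Derivation:
Gen 1: crossing 3x4. Involves strand 4? yes. Count so far: 1
Gen 2: crossing 2x4. Involves strand 4? yes. Count so far: 2
Gen 3: crossing 4x2. Involves strand 4? yes. Count so far: 3
Gen 4: crossing 4x3. Involves strand 4? yes. Count so far: 4
Gen 5: crossing 2x3. Involves strand 4? no. Count so far: 4
Gen 6: crossing 2x4. Involves strand 4? yes. Count so far: 5
Gen 7: crossing 2x5. Involves strand 4? no. Count so far: 5
Gen 8: crossing 3x4. Involves strand 4? yes. Count so far: 6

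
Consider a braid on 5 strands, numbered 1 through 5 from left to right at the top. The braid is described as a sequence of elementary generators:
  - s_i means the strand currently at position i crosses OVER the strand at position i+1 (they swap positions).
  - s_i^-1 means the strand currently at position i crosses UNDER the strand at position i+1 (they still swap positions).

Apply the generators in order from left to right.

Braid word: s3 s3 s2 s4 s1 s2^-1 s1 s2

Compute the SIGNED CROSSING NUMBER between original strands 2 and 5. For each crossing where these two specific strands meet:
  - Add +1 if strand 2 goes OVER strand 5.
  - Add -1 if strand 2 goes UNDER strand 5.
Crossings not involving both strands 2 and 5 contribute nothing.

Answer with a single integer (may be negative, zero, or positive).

Answer: 0

Derivation:
Gen 1: crossing 3x4. Both 2&5? no. Sum: 0
Gen 2: crossing 4x3. Both 2&5? no. Sum: 0
Gen 3: crossing 2x3. Both 2&5? no. Sum: 0
Gen 4: crossing 4x5. Both 2&5? no. Sum: 0
Gen 5: crossing 1x3. Both 2&5? no. Sum: 0
Gen 6: crossing 1x2. Both 2&5? no. Sum: 0
Gen 7: crossing 3x2. Both 2&5? no. Sum: 0
Gen 8: crossing 3x1. Both 2&5? no. Sum: 0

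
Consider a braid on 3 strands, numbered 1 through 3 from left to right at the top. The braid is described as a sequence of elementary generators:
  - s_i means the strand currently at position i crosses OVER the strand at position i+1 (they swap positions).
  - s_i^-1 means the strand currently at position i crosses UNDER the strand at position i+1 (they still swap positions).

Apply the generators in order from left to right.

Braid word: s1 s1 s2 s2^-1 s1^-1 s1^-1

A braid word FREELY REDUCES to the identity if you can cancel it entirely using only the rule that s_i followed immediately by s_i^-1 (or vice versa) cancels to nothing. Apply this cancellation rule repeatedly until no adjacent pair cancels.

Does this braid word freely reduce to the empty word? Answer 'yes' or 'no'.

Gen 1 (s1): push. Stack: [s1]
Gen 2 (s1): push. Stack: [s1 s1]
Gen 3 (s2): push. Stack: [s1 s1 s2]
Gen 4 (s2^-1): cancels prior s2. Stack: [s1 s1]
Gen 5 (s1^-1): cancels prior s1. Stack: [s1]
Gen 6 (s1^-1): cancels prior s1. Stack: []
Reduced word: (empty)

Answer: yes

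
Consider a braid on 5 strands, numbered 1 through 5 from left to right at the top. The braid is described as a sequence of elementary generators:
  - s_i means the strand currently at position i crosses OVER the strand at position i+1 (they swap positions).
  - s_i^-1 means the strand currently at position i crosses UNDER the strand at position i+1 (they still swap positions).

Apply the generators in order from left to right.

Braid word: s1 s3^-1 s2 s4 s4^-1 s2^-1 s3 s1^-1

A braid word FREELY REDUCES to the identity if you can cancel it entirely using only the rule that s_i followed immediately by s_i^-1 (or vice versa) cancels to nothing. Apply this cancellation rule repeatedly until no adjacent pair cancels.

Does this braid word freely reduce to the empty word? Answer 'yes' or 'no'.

Gen 1 (s1): push. Stack: [s1]
Gen 2 (s3^-1): push. Stack: [s1 s3^-1]
Gen 3 (s2): push. Stack: [s1 s3^-1 s2]
Gen 4 (s4): push. Stack: [s1 s3^-1 s2 s4]
Gen 5 (s4^-1): cancels prior s4. Stack: [s1 s3^-1 s2]
Gen 6 (s2^-1): cancels prior s2. Stack: [s1 s3^-1]
Gen 7 (s3): cancels prior s3^-1. Stack: [s1]
Gen 8 (s1^-1): cancels prior s1. Stack: []
Reduced word: (empty)

Answer: yes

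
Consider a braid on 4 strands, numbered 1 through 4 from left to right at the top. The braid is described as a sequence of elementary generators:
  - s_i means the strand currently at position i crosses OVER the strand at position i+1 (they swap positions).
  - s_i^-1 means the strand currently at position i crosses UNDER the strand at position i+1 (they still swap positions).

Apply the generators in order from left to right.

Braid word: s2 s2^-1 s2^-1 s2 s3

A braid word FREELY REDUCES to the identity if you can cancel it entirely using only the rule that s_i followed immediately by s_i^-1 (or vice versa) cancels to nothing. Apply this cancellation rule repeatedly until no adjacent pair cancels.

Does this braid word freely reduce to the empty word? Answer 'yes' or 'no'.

Gen 1 (s2): push. Stack: [s2]
Gen 2 (s2^-1): cancels prior s2. Stack: []
Gen 3 (s2^-1): push. Stack: [s2^-1]
Gen 4 (s2): cancels prior s2^-1. Stack: []
Gen 5 (s3): push. Stack: [s3]
Reduced word: s3

Answer: no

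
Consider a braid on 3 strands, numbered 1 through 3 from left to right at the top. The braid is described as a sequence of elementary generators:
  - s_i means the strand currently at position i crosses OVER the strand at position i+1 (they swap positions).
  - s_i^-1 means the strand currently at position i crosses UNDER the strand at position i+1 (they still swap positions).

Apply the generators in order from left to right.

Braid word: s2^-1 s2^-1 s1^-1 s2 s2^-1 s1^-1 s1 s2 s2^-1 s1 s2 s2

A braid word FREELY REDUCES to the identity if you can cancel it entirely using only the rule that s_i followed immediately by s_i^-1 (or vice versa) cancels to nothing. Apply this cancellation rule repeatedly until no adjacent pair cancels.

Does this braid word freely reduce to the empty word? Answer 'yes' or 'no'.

Gen 1 (s2^-1): push. Stack: [s2^-1]
Gen 2 (s2^-1): push. Stack: [s2^-1 s2^-1]
Gen 3 (s1^-1): push. Stack: [s2^-1 s2^-1 s1^-1]
Gen 4 (s2): push. Stack: [s2^-1 s2^-1 s1^-1 s2]
Gen 5 (s2^-1): cancels prior s2. Stack: [s2^-1 s2^-1 s1^-1]
Gen 6 (s1^-1): push. Stack: [s2^-1 s2^-1 s1^-1 s1^-1]
Gen 7 (s1): cancels prior s1^-1. Stack: [s2^-1 s2^-1 s1^-1]
Gen 8 (s2): push. Stack: [s2^-1 s2^-1 s1^-1 s2]
Gen 9 (s2^-1): cancels prior s2. Stack: [s2^-1 s2^-1 s1^-1]
Gen 10 (s1): cancels prior s1^-1. Stack: [s2^-1 s2^-1]
Gen 11 (s2): cancels prior s2^-1. Stack: [s2^-1]
Gen 12 (s2): cancels prior s2^-1. Stack: []
Reduced word: (empty)

Answer: yes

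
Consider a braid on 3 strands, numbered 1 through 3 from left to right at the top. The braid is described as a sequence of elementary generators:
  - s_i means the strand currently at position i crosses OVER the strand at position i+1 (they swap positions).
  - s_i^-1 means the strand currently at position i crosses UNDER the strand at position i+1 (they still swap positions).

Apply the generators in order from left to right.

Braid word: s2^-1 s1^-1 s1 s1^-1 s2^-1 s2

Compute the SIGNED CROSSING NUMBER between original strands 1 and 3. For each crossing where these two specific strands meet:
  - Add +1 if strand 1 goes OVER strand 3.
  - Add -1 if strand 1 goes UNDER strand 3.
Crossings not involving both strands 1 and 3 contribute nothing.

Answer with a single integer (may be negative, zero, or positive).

Answer: -3

Derivation:
Gen 1: crossing 2x3. Both 1&3? no. Sum: 0
Gen 2: 1 under 3. Both 1&3? yes. Contrib: -1. Sum: -1
Gen 3: 3 over 1. Both 1&3? yes. Contrib: -1. Sum: -2
Gen 4: 1 under 3. Both 1&3? yes. Contrib: -1. Sum: -3
Gen 5: crossing 1x2. Both 1&3? no. Sum: -3
Gen 6: crossing 2x1. Both 1&3? no. Sum: -3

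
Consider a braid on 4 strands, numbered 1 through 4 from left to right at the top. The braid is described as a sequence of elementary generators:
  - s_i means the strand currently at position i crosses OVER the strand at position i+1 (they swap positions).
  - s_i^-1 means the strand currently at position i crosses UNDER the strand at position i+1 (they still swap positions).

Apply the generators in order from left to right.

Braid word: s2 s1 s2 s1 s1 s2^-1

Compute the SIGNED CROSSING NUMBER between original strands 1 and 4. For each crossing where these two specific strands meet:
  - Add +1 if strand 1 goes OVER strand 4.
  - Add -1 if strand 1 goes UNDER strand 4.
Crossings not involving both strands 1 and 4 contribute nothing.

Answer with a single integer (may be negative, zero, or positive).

Answer: 0

Derivation:
Gen 1: crossing 2x3. Both 1&4? no. Sum: 0
Gen 2: crossing 1x3. Both 1&4? no. Sum: 0
Gen 3: crossing 1x2. Both 1&4? no. Sum: 0
Gen 4: crossing 3x2. Both 1&4? no. Sum: 0
Gen 5: crossing 2x3. Both 1&4? no. Sum: 0
Gen 6: crossing 2x1. Both 1&4? no. Sum: 0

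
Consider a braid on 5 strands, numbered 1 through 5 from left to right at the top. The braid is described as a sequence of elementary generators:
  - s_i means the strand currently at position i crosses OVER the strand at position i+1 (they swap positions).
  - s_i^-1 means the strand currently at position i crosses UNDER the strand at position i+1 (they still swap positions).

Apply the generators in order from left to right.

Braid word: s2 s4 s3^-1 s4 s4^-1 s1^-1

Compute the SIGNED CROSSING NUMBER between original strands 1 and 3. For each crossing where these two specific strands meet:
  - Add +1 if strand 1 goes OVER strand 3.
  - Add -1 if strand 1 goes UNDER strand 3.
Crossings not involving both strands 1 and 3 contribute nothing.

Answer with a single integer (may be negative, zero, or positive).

Gen 1: crossing 2x3. Both 1&3? no. Sum: 0
Gen 2: crossing 4x5. Both 1&3? no. Sum: 0
Gen 3: crossing 2x5. Both 1&3? no. Sum: 0
Gen 4: crossing 2x4. Both 1&3? no. Sum: 0
Gen 5: crossing 4x2. Both 1&3? no. Sum: 0
Gen 6: 1 under 3. Both 1&3? yes. Contrib: -1. Sum: -1

Answer: -1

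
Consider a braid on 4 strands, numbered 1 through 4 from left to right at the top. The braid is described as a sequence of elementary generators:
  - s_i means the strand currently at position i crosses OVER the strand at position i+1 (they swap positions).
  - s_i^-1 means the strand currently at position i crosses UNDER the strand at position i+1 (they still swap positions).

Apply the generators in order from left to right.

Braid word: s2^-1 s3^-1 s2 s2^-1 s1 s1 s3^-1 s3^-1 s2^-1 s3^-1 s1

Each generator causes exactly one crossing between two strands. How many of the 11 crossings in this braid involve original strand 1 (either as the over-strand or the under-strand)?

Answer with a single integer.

Answer: 3

Derivation:
Gen 1: crossing 2x3. Involves strand 1? no. Count so far: 0
Gen 2: crossing 2x4. Involves strand 1? no. Count so far: 0
Gen 3: crossing 3x4. Involves strand 1? no. Count so far: 0
Gen 4: crossing 4x3. Involves strand 1? no. Count so far: 0
Gen 5: crossing 1x3. Involves strand 1? yes. Count so far: 1
Gen 6: crossing 3x1. Involves strand 1? yes. Count so far: 2
Gen 7: crossing 4x2. Involves strand 1? no. Count so far: 2
Gen 8: crossing 2x4. Involves strand 1? no. Count so far: 2
Gen 9: crossing 3x4. Involves strand 1? no. Count so far: 2
Gen 10: crossing 3x2. Involves strand 1? no. Count so far: 2
Gen 11: crossing 1x4. Involves strand 1? yes. Count so far: 3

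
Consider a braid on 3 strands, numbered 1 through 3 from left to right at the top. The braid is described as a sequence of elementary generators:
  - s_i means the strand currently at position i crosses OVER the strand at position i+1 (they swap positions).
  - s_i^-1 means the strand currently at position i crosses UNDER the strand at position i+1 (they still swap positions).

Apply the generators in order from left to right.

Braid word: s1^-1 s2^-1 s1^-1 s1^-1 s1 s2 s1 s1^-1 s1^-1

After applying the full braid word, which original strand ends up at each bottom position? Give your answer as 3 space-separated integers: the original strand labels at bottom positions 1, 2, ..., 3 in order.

Gen 1 (s1^-1): strand 1 crosses under strand 2. Perm now: [2 1 3]
Gen 2 (s2^-1): strand 1 crosses under strand 3. Perm now: [2 3 1]
Gen 3 (s1^-1): strand 2 crosses under strand 3. Perm now: [3 2 1]
Gen 4 (s1^-1): strand 3 crosses under strand 2. Perm now: [2 3 1]
Gen 5 (s1): strand 2 crosses over strand 3. Perm now: [3 2 1]
Gen 6 (s2): strand 2 crosses over strand 1. Perm now: [3 1 2]
Gen 7 (s1): strand 3 crosses over strand 1. Perm now: [1 3 2]
Gen 8 (s1^-1): strand 1 crosses under strand 3. Perm now: [3 1 2]
Gen 9 (s1^-1): strand 3 crosses under strand 1. Perm now: [1 3 2]

Answer: 1 3 2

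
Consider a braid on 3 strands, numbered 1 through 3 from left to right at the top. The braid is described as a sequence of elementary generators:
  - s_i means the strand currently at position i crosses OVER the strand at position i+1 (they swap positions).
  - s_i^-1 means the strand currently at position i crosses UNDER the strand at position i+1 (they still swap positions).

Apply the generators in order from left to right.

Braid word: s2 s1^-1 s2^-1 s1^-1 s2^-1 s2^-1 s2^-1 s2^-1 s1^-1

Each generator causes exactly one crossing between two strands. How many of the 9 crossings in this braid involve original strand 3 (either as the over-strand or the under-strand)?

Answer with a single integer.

Gen 1: crossing 2x3. Involves strand 3? yes. Count so far: 1
Gen 2: crossing 1x3. Involves strand 3? yes. Count so far: 2
Gen 3: crossing 1x2. Involves strand 3? no. Count so far: 2
Gen 4: crossing 3x2. Involves strand 3? yes. Count so far: 3
Gen 5: crossing 3x1. Involves strand 3? yes. Count so far: 4
Gen 6: crossing 1x3. Involves strand 3? yes. Count so far: 5
Gen 7: crossing 3x1. Involves strand 3? yes. Count so far: 6
Gen 8: crossing 1x3. Involves strand 3? yes. Count so far: 7
Gen 9: crossing 2x3. Involves strand 3? yes. Count so far: 8

Answer: 8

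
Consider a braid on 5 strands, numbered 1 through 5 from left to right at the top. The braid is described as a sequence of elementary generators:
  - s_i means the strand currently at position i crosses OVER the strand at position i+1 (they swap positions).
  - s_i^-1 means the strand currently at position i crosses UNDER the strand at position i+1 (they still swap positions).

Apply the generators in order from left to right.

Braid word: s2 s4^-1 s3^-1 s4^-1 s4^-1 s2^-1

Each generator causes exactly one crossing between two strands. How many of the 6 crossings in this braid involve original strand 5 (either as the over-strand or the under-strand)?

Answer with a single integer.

Answer: 3

Derivation:
Gen 1: crossing 2x3. Involves strand 5? no. Count so far: 0
Gen 2: crossing 4x5. Involves strand 5? yes. Count so far: 1
Gen 3: crossing 2x5. Involves strand 5? yes. Count so far: 2
Gen 4: crossing 2x4. Involves strand 5? no. Count so far: 2
Gen 5: crossing 4x2. Involves strand 5? no. Count so far: 2
Gen 6: crossing 3x5. Involves strand 5? yes. Count so far: 3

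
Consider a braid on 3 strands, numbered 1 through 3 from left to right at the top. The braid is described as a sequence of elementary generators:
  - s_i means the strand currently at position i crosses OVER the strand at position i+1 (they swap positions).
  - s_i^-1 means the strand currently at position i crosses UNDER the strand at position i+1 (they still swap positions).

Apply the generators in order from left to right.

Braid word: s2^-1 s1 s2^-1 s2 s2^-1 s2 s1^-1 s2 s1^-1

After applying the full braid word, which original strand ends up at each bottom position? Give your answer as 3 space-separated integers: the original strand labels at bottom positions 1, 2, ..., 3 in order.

Answer: 2 1 3

Derivation:
Gen 1 (s2^-1): strand 2 crosses under strand 3. Perm now: [1 3 2]
Gen 2 (s1): strand 1 crosses over strand 3. Perm now: [3 1 2]
Gen 3 (s2^-1): strand 1 crosses under strand 2. Perm now: [3 2 1]
Gen 4 (s2): strand 2 crosses over strand 1. Perm now: [3 1 2]
Gen 5 (s2^-1): strand 1 crosses under strand 2. Perm now: [3 2 1]
Gen 6 (s2): strand 2 crosses over strand 1. Perm now: [3 1 2]
Gen 7 (s1^-1): strand 3 crosses under strand 1. Perm now: [1 3 2]
Gen 8 (s2): strand 3 crosses over strand 2. Perm now: [1 2 3]
Gen 9 (s1^-1): strand 1 crosses under strand 2. Perm now: [2 1 3]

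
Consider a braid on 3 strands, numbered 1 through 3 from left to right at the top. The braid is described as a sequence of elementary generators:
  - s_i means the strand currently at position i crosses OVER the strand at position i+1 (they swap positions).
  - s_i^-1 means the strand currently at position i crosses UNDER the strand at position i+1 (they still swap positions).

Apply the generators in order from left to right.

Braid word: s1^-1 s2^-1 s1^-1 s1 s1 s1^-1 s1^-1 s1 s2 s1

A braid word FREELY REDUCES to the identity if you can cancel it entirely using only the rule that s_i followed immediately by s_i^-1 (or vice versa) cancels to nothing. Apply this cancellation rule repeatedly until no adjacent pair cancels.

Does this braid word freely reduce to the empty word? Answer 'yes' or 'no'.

Gen 1 (s1^-1): push. Stack: [s1^-1]
Gen 2 (s2^-1): push. Stack: [s1^-1 s2^-1]
Gen 3 (s1^-1): push. Stack: [s1^-1 s2^-1 s1^-1]
Gen 4 (s1): cancels prior s1^-1. Stack: [s1^-1 s2^-1]
Gen 5 (s1): push. Stack: [s1^-1 s2^-1 s1]
Gen 6 (s1^-1): cancels prior s1. Stack: [s1^-1 s2^-1]
Gen 7 (s1^-1): push. Stack: [s1^-1 s2^-1 s1^-1]
Gen 8 (s1): cancels prior s1^-1. Stack: [s1^-1 s2^-1]
Gen 9 (s2): cancels prior s2^-1. Stack: [s1^-1]
Gen 10 (s1): cancels prior s1^-1. Stack: []
Reduced word: (empty)

Answer: yes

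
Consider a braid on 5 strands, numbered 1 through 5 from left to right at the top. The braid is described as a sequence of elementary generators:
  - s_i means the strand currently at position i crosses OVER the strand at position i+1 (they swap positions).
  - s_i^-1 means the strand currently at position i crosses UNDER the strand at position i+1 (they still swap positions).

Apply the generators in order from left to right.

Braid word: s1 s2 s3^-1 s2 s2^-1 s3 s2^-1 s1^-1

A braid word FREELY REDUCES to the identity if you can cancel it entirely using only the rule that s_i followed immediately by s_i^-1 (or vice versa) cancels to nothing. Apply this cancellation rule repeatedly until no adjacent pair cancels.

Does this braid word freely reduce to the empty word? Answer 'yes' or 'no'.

Answer: yes

Derivation:
Gen 1 (s1): push. Stack: [s1]
Gen 2 (s2): push. Stack: [s1 s2]
Gen 3 (s3^-1): push. Stack: [s1 s2 s3^-1]
Gen 4 (s2): push. Stack: [s1 s2 s3^-1 s2]
Gen 5 (s2^-1): cancels prior s2. Stack: [s1 s2 s3^-1]
Gen 6 (s3): cancels prior s3^-1. Stack: [s1 s2]
Gen 7 (s2^-1): cancels prior s2. Stack: [s1]
Gen 8 (s1^-1): cancels prior s1. Stack: []
Reduced word: (empty)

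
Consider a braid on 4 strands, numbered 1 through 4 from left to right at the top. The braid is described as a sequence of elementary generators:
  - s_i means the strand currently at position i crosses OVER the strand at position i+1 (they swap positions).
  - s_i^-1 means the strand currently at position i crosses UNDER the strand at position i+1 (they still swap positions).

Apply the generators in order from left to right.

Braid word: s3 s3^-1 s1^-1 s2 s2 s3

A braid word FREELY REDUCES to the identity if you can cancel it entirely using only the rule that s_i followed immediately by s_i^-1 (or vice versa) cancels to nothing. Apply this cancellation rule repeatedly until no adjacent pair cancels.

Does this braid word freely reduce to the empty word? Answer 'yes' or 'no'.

Gen 1 (s3): push. Stack: [s3]
Gen 2 (s3^-1): cancels prior s3. Stack: []
Gen 3 (s1^-1): push. Stack: [s1^-1]
Gen 4 (s2): push. Stack: [s1^-1 s2]
Gen 5 (s2): push. Stack: [s1^-1 s2 s2]
Gen 6 (s3): push. Stack: [s1^-1 s2 s2 s3]
Reduced word: s1^-1 s2 s2 s3

Answer: no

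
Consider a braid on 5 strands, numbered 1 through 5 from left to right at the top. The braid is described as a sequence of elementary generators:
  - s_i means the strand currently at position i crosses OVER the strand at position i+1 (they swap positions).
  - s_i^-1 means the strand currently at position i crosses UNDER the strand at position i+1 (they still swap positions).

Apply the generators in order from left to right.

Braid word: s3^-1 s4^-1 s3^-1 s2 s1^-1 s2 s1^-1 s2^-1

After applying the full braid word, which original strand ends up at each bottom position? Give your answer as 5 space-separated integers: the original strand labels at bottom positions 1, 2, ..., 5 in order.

Gen 1 (s3^-1): strand 3 crosses under strand 4. Perm now: [1 2 4 3 5]
Gen 2 (s4^-1): strand 3 crosses under strand 5. Perm now: [1 2 4 5 3]
Gen 3 (s3^-1): strand 4 crosses under strand 5. Perm now: [1 2 5 4 3]
Gen 4 (s2): strand 2 crosses over strand 5. Perm now: [1 5 2 4 3]
Gen 5 (s1^-1): strand 1 crosses under strand 5. Perm now: [5 1 2 4 3]
Gen 6 (s2): strand 1 crosses over strand 2. Perm now: [5 2 1 4 3]
Gen 7 (s1^-1): strand 5 crosses under strand 2. Perm now: [2 5 1 4 3]
Gen 8 (s2^-1): strand 5 crosses under strand 1. Perm now: [2 1 5 4 3]

Answer: 2 1 5 4 3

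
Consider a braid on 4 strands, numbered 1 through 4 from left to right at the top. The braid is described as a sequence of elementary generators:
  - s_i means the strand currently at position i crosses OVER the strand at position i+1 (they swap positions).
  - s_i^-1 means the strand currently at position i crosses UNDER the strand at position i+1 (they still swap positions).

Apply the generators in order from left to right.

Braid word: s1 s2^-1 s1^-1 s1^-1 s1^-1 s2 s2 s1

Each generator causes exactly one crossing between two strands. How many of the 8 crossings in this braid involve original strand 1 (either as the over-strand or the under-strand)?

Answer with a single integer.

Answer: 4

Derivation:
Gen 1: crossing 1x2. Involves strand 1? yes. Count so far: 1
Gen 2: crossing 1x3. Involves strand 1? yes. Count so far: 2
Gen 3: crossing 2x3. Involves strand 1? no. Count so far: 2
Gen 4: crossing 3x2. Involves strand 1? no. Count so far: 2
Gen 5: crossing 2x3. Involves strand 1? no. Count so far: 2
Gen 6: crossing 2x1. Involves strand 1? yes. Count so far: 3
Gen 7: crossing 1x2. Involves strand 1? yes. Count so far: 4
Gen 8: crossing 3x2. Involves strand 1? no. Count so far: 4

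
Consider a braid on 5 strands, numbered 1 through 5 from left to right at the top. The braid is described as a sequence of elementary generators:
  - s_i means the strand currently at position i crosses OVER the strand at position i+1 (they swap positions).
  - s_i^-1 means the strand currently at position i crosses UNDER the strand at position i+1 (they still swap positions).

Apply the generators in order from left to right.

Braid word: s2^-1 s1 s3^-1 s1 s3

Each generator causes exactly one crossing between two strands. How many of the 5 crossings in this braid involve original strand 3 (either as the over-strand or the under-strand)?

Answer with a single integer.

Answer: 3

Derivation:
Gen 1: crossing 2x3. Involves strand 3? yes. Count so far: 1
Gen 2: crossing 1x3. Involves strand 3? yes. Count so far: 2
Gen 3: crossing 2x4. Involves strand 3? no. Count so far: 2
Gen 4: crossing 3x1. Involves strand 3? yes. Count so far: 3
Gen 5: crossing 4x2. Involves strand 3? no. Count so far: 3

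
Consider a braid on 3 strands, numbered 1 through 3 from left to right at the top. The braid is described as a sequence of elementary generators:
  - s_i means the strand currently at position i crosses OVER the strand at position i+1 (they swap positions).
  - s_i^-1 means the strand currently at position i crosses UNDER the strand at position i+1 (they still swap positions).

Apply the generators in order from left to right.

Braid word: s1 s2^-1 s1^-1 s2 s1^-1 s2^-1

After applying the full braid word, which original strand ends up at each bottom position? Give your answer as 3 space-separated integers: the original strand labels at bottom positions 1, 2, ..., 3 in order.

Gen 1 (s1): strand 1 crosses over strand 2. Perm now: [2 1 3]
Gen 2 (s2^-1): strand 1 crosses under strand 3. Perm now: [2 3 1]
Gen 3 (s1^-1): strand 2 crosses under strand 3. Perm now: [3 2 1]
Gen 4 (s2): strand 2 crosses over strand 1. Perm now: [3 1 2]
Gen 5 (s1^-1): strand 3 crosses under strand 1. Perm now: [1 3 2]
Gen 6 (s2^-1): strand 3 crosses under strand 2. Perm now: [1 2 3]

Answer: 1 2 3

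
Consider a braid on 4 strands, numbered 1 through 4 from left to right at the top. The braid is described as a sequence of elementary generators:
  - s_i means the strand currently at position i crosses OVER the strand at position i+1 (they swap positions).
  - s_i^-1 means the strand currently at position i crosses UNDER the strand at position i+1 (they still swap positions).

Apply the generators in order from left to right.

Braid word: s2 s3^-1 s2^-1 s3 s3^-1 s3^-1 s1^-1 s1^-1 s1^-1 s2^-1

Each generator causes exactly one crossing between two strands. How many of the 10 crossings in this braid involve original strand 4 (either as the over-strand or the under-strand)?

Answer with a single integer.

Answer: 5

Derivation:
Gen 1: crossing 2x3. Involves strand 4? no. Count so far: 0
Gen 2: crossing 2x4. Involves strand 4? yes. Count so far: 1
Gen 3: crossing 3x4. Involves strand 4? yes. Count so far: 2
Gen 4: crossing 3x2. Involves strand 4? no. Count so far: 2
Gen 5: crossing 2x3. Involves strand 4? no. Count so far: 2
Gen 6: crossing 3x2. Involves strand 4? no. Count so far: 2
Gen 7: crossing 1x4. Involves strand 4? yes. Count so far: 3
Gen 8: crossing 4x1. Involves strand 4? yes. Count so far: 4
Gen 9: crossing 1x4. Involves strand 4? yes. Count so far: 5
Gen 10: crossing 1x2. Involves strand 4? no. Count so far: 5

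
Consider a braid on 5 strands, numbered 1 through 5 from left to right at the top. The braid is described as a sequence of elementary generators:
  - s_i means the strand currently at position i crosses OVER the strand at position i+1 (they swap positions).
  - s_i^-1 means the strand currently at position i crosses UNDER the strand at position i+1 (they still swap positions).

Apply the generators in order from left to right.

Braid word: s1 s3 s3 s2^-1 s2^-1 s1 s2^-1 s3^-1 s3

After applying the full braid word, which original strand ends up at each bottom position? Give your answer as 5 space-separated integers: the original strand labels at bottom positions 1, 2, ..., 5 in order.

Answer: 1 3 2 4 5

Derivation:
Gen 1 (s1): strand 1 crosses over strand 2. Perm now: [2 1 3 4 5]
Gen 2 (s3): strand 3 crosses over strand 4. Perm now: [2 1 4 3 5]
Gen 3 (s3): strand 4 crosses over strand 3. Perm now: [2 1 3 4 5]
Gen 4 (s2^-1): strand 1 crosses under strand 3. Perm now: [2 3 1 4 5]
Gen 5 (s2^-1): strand 3 crosses under strand 1. Perm now: [2 1 3 4 5]
Gen 6 (s1): strand 2 crosses over strand 1. Perm now: [1 2 3 4 5]
Gen 7 (s2^-1): strand 2 crosses under strand 3. Perm now: [1 3 2 4 5]
Gen 8 (s3^-1): strand 2 crosses under strand 4. Perm now: [1 3 4 2 5]
Gen 9 (s3): strand 4 crosses over strand 2. Perm now: [1 3 2 4 5]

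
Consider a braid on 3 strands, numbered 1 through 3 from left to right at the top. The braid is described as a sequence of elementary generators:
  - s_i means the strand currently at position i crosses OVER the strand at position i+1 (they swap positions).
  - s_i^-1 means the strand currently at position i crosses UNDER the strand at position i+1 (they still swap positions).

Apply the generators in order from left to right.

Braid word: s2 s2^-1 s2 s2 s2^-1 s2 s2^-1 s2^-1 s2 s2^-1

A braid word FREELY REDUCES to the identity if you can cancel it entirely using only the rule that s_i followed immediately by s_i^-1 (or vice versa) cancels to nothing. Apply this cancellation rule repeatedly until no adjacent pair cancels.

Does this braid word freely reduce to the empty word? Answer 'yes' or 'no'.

Answer: yes

Derivation:
Gen 1 (s2): push. Stack: [s2]
Gen 2 (s2^-1): cancels prior s2. Stack: []
Gen 3 (s2): push. Stack: [s2]
Gen 4 (s2): push. Stack: [s2 s2]
Gen 5 (s2^-1): cancels prior s2. Stack: [s2]
Gen 6 (s2): push. Stack: [s2 s2]
Gen 7 (s2^-1): cancels prior s2. Stack: [s2]
Gen 8 (s2^-1): cancels prior s2. Stack: []
Gen 9 (s2): push. Stack: [s2]
Gen 10 (s2^-1): cancels prior s2. Stack: []
Reduced word: (empty)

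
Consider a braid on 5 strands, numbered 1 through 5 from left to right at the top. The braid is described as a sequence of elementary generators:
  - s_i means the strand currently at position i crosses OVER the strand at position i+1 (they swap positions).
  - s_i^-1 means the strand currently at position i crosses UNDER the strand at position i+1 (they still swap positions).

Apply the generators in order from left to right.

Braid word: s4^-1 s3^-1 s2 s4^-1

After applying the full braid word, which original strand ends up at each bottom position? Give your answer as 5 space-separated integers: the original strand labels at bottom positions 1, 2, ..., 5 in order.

Answer: 1 5 2 4 3

Derivation:
Gen 1 (s4^-1): strand 4 crosses under strand 5. Perm now: [1 2 3 5 4]
Gen 2 (s3^-1): strand 3 crosses under strand 5. Perm now: [1 2 5 3 4]
Gen 3 (s2): strand 2 crosses over strand 5. Perm now: [1 5 2 3 4]
Gen 4 (s4^-1): strand 3 crosses under strand 4. Perm now: [1 5 2 4 3]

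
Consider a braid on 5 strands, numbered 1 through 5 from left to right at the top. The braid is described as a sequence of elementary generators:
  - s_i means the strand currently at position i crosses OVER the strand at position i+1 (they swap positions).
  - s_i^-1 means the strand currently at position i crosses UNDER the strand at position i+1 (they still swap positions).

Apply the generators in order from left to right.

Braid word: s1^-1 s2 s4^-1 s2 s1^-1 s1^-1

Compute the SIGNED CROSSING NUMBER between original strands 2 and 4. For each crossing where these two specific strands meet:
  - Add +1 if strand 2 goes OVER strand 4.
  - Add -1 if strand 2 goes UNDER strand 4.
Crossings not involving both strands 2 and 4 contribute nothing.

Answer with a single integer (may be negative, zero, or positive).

Answer: 0

Derivation:
Gen 1: crossing 1x2. Both 2&4? no. Sum: 0
Gen 2: crossing 1x3. Both 2&4? no. Sum: 0
Gen 3: crossing 4x5. Both 2&4? no. Sum: 0
Gen 4: crossing 3x1. Both 2&4? no. Sum: 0
Gen 5: crossing 2x1. Both 2&4? no. Sum: 0
Gen 6: crossing 1x2. Both 2&4? no. Sum: 0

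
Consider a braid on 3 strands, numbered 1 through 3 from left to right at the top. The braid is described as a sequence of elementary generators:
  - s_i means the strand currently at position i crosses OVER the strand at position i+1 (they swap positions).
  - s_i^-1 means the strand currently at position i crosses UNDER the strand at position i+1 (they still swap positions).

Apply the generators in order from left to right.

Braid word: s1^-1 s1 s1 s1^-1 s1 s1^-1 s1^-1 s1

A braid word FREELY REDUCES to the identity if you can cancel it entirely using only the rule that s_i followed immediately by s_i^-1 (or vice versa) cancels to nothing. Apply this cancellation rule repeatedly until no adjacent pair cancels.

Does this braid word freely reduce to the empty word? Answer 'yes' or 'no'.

Gen 1 (s1^-1): push. Stack: [s1^-1]
Gen 2 (s1): cancels prior s1^-1. Stack: []
Gen 3 (s1): push. Stack: [s1]
Gen 4 (s1^-1): cancels prior s1. Stack: []
Gen 5 (s1): push. Stack: [s1]
Gen 6 (s1^-1): cancels prior s1. Stack: []
Gen 7 (s1^-1): push. Stack: [s1^-1]
Gen 8 (s1): cancels prior s1^-1. Stack: []
Reduced word: (empty)

Answer: yes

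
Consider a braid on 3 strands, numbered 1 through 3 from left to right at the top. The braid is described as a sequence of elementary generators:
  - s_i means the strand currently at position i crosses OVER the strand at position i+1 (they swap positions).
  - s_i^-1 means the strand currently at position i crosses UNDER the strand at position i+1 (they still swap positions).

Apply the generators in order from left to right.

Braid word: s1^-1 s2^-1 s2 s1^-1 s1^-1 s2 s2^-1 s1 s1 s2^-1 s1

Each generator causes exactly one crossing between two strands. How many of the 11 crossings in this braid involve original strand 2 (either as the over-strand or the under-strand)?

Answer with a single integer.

Gen 1: crossing 1x2. Involves strand 2? yes. Count so far: 1
Gen 2: crossing 1x3. Involves strand 2? no. Count so far: 1
Gen 3: crossing 3x1. Involves strand 2? no. Count so far: 1
Gen 4: crossing 2x1. Involves strand 2? yes. Count so far: 2
Gen 5: crossing 1x2. Involves strand 2? yes. Count so far: 3
Gen 6: crossing 1x3. Involves strand 2? no. Count so far: 3
Gen 7: crossing 3x1. Involves strand 2? no. Count so far: 3
Gen 8: crossing 2x1. Involves strand 2? yes. Count so far: 4
Gen 9: crossing 1x2. Involves strand 2? yes. Count so far: 5
Gen 10: crossing 1x3. Involves strand 2? no. Count so far: 5
Gen 11: crossing 2x3. Involves strand 2? yes. Count so far: 6

Answer: 6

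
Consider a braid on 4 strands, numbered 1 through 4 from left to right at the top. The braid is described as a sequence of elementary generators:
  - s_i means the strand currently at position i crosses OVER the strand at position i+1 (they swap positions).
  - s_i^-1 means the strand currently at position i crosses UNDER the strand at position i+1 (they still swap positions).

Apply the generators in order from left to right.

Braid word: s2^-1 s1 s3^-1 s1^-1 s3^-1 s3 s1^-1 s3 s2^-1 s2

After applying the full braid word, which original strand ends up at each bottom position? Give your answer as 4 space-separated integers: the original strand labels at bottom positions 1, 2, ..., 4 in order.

Gen 1 (s2^-1): strand 2 crosses under strand 3. Perm now: [1 3 2 4]
Gen 2 (s1): strand 1 crosses over strand 3. Perm now: [3 1 2 4]
Gen 3 (s3^-1): strand 2 crosses under strand 4. Perm now: [3 1 4 2]
Gen 4 (s1^-1): strand 3 crosses under strand 1. Perm now: [1 3 4 2]
Gen 5 (s3^-1): strand 4 crosses under strand 2. Perm now: [1 3 2 4]
Gen 6 (s3): strand 2 crosses over strand 4. Perm now: [1 3 4 2]
Gen 7 (s1^-1): strand 1 crosses under strand 3. Perm now: [3 1 4 2]
Gen 8 (s3): strand 4 crosses over strand 2. Perm now: [3 1 2 4]
Gen 9 (s2^-1): strand 1 crosses under strand 2. Perm now: [3 2 1 4]
Gen 10 (s2): strand 2 crosses over strand 1. Perm now: [3 1 2 4]

Answer: 3 1 2 4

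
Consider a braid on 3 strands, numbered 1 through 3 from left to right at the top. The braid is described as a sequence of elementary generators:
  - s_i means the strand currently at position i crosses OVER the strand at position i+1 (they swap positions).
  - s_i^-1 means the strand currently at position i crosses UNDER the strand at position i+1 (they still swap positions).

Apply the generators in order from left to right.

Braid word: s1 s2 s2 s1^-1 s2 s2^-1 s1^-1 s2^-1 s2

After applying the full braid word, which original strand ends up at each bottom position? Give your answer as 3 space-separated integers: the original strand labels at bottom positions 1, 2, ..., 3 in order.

Answer: 2 1 3

Derivation:
Gen 1 (s1): strand 1 crosses over strand 2. Perm now: [2 1 3]
Gen 2 (s2): strand 1 crosses over strand 3. Perm now: [2 3 1]
Gen 3 (s2): strand 3 crosses over strand 1. Perm now: [2 1 3]
Gen 4 (s1^-1): strand 2 crosses under strand 1. Perm now: [1 2 3]
Gen 5 (s2): strand 2 crosses over strand 3. Perm now: [1 3 2]
Gen 6 (s2^-1): strand 3 crosses under strand 2. Perm now: [1 2 3]
Gen 7 (s1^-1): strand 1 crosses under strand 2. Perm now: [2 1 3]
Gen 8 (s2^-1): strand 1 crosses under strand 3. Perm now: [2 3 1]
Gen 9 (s2): strand 3 crosses over strand 1. Perm now: [2 1 3]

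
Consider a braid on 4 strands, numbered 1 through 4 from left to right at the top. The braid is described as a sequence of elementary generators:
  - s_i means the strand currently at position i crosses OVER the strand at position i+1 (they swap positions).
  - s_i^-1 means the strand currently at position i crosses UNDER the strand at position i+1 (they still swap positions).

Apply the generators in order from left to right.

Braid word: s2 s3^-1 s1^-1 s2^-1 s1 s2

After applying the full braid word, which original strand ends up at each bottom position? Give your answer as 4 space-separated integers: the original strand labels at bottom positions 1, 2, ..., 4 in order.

Gen 1 (s2): strand 2 crosses over strand 3. Perm now: [1 3 2 4]
Gen 2 (s3^-1): strand 2 crosses under strand 4. Perm now: [1 3 4 2]
Gen 3 (s1^-1): strand 1 crosses under strand 3. Perm now: [3 1 4 2]
Gen 4 (s2^-1): strand 1 crosses under strand 4. Perm now: [3 4 1 2]
Gen 5 (s1): strand 3 crosses over strand 4. Perm now: [4 3 1 2]
Gen 6 (s2): strand 3 crosses over strand 1. Perm now: [4 1 3 2]

Answer: 4 1 3 2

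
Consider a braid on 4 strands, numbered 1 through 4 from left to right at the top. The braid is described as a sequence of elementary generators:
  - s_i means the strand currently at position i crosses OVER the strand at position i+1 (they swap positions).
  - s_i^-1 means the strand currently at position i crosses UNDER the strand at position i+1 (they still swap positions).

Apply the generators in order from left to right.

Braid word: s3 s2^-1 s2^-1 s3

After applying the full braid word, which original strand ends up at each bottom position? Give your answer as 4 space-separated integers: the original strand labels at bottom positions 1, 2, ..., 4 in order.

Gen 1 (s3): strand 3 crosses over strand 4. Perm now: [1 2 4 3]
Gen 2 (s2^-1): strand 2 crosses under strand 4. Perm now: [1 4 2 3]
Gen 3 (s2^-1): strand 4 crosses under strand 2. Perm now: [1 2 4 3]
Gen 4 (s3): strand 4 crosses over strand 3. Perm now: [1 2 3 4]

Answer: 1 2 3 4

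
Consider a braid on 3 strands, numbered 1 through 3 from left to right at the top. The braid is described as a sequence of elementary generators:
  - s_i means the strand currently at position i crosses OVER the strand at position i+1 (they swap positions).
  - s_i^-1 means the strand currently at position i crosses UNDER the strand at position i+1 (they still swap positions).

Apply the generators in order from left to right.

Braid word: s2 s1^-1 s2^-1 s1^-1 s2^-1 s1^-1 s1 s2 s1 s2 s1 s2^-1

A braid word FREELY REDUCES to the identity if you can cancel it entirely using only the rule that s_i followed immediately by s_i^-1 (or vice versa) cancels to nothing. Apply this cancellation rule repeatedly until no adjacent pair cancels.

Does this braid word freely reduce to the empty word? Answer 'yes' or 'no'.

Answer: yes

Derivation:
Gen 1 (s2): push. Stack: [s2]
Gen 2 (s1^-1): push. Stack: [s2 s1^-1]
Gen 3 (s2^-1): push. Stack: [s2 s1^-1 s2^-1]
Gen 4 (s1^-1): push. Stack: [s2 s1^-1 s2^-1 s1^-1]
Gen 5 (s2^-1): push. Stack: [s2 s1^-1 s2^-1 s1^-1 s2^-1]
Gen 6 (s1^-1): push. Stack: [s2 s1^-1 s2^-1 s1^-1 s2^-1 s1^-1]
Gen 7 (s1): cancels prior s1^-1. Stack: [s2 s1^-1 s2^-1 s1^-1 s2^-1]
Gen 8 (s2): cancels prior s2^-1. Stack: [s2 s1^-1 s2^-1 s1^-1]
Gen 9 (s1): cancels prior s1^-1. Stack: [s2 s1^-1 s2^-1]
Gen 10 (s2): cancels prior s2^-1. Stack: [s2 s1^-1]
Gen 11 (s1): cancels prior s1^-1. Stack: [s2]
Gen 12 (s2^-1): cancels prior s2. Stack: []
Reduced word: (empty)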